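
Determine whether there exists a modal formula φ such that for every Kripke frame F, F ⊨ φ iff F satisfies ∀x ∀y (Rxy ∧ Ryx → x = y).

Modal frame validity is preserved under surjective bounded morphisms.
The 4-cycle (worlds a,b,c,d with a→b→c→d→a) is antisymmetric. Sending even-indexed worlds to s and odd-indexed worlds to t is a surjective bounded morphism onto the two-world frame with s↔t, which is not antisymmetric.
So no modal formula (or set of formulas) defines exactly the antisymmetric frames.

No — not modally definable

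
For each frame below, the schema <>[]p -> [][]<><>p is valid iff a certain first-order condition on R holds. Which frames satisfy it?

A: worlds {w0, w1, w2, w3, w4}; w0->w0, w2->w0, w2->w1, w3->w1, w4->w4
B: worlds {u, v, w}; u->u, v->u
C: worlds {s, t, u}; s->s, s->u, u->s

Frame correspondent (Sahlqvist): forall x forall y forall z ((xRy & x R^2 z) -> exists w (yRw & z R^2 w)) — i.e. a generalized confluence (Geach) condition.
A: fails — w2Rw1, w2R²w0 but no w with w1Rw and w0R²w.
B: condition met.
C: condition met.

B, C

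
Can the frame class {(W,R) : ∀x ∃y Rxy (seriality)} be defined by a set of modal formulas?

The condition is seriality. A defining modal formula is □r → ◇r.
Suppose □r→◇r is valid. At any x set V(r)=W. Then □r at x, so ◇r at x, so x has a successor.

Yes, by □r → ◇r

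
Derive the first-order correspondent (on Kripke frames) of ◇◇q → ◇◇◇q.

∀x ∀y (xR²y → ∃w (y = w ∧ xR³w))

This is a Sahlqvist (Geach-type) schema ◇^2□^0q → □^0◇^3q.
Minimal-valuation argument: fix x; take any y with xR^2y and any z with xR^0z. Set V(q) to the set of worlds R-reachable from y in exactly 0 steps. Then □^0q holds at y, so the antecedent holds at x; validity forces ◇^3q at z, giving a w with zR^3w and yR^0w.
First-order correspondent: ∀x ∀y (xR²y → ∃w (y = w ∧ xR³w)).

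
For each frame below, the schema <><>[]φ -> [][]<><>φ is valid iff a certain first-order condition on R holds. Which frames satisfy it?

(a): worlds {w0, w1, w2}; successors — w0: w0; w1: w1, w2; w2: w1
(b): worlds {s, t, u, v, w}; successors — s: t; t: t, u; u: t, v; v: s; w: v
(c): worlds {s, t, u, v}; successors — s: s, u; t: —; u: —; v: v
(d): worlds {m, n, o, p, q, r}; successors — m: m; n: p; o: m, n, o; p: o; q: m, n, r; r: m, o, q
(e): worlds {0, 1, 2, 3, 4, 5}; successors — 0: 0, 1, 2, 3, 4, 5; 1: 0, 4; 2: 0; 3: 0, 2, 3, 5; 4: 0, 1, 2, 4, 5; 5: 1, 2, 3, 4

The schema corresponds to a generalized confluence (Geach) condition: forall x forall y forall z ((x R^2 y & x R^2 z) -> exists w (yRw & z R^2 w)).
(a): holds.
(b): fails — tR²v, tR²t but no w* with vRw* and tR²w*.
(c): fails — sR²s, sR²u but no w with sRw and uR²w.
(d): fails — oR²m, oR²n but no w with mRw and nR²w.
(e): holds.

(a), (e)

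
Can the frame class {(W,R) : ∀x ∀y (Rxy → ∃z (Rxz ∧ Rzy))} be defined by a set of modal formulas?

This is a Sahlqvist condition; the C4 axiom □□q → □q defines it.
Suppose □□q→□q is valid. Take Rxy and set V(q)={w : xR²w}. Then □□q at x, so □q at x, so q at y, i.e. ∃z(Rxz∧Rzy).

Definable; □□q → □q defines it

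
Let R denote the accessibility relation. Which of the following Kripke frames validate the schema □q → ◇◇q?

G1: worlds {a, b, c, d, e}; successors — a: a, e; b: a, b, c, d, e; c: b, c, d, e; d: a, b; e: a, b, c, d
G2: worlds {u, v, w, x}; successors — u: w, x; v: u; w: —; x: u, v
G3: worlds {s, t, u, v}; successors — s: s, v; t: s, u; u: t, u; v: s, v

G1, G3

Frame correspondent (Sahlqvist): ∀x ∃w (xRw ∧ xR²w) — i.e. a generalized confluence (Geach) condition.
G1: holds.
G2: fails — at u but no t with uRt and uR²t.
G3: holds.
Valid on: G1, G3.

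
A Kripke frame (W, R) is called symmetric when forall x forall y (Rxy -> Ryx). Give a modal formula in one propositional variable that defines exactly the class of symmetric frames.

A defining formula is ψ → □◇ψ (the B axiom).
Suppose ψ→□◇ψ is valid. Take Rxy and set V(ψ)={x}. Then ψ at x, so □◇ψ at x, so ◇ψ at y, so some z with Ryz has ψ; z=x, i.e. Ryx.

ψ → □◇ψ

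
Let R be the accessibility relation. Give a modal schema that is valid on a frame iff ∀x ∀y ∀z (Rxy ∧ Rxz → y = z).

◇q → □q

A defining formula is ◇q → □q (the CD axiom).
Suppose ◇q→□q is valid. Take Rxy, Rxz and set V(q)={y}. Then ◇q at x, so □q at x, so q at z, i.e. z=y.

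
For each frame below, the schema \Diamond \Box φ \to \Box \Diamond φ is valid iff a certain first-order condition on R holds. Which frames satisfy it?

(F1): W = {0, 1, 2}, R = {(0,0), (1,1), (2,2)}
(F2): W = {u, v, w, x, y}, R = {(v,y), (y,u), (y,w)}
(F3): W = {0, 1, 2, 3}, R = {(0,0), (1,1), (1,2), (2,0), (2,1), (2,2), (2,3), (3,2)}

(F1)

Frame correspondent (Sahlqvist): \forall x \forall y \forall z (Rxy \wedge Rxz \to \exists w (Ryw \wedge Rzw)) — i.e. convergence.
(F1): ✓.
(F2): fails — Ryu and Ryu but u and u have no common successor.
(F3): fails — R23 and R20 but 3 and 0 have no common successor.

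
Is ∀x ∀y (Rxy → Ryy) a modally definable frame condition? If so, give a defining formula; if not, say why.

The condition is shift-reflexivity. A defining modal formula is □(□q → q).
Suppose □(□q→q) is valid. Take Rxy and set V(q)={w : Ryw}. Then at y, □q holds; since □(□q→q) at x, □q→q at y, so q at y, i.e. Ryy.

Definable; □(□q → q) defines it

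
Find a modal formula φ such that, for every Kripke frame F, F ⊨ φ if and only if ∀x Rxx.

A defining formula is □s → s (the T axiom).

□s → s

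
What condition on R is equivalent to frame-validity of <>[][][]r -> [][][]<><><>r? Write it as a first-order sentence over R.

forall x forall y forall z ((xRy & x R^3 z) -> exists w (y R^3 w & z R^3 w))

This is a Sahlqvist (Geach-type) schema ◇^1□^3r → □^3◇^3r.
First-order correspondent: forall x forall y forall z ((xRy & x R^3 z) -> exists w (y R^3 w & z R^3 w)).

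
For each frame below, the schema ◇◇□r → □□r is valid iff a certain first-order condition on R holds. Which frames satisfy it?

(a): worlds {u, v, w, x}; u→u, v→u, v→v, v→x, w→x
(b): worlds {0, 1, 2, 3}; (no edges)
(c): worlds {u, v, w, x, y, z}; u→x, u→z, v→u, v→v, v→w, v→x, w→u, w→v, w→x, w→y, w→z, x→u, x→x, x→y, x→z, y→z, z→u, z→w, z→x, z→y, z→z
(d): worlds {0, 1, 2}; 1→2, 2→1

The schema corresponds to a generalized confluence (Geach) condition: ∀x ∀y ∀z ((xR²y ∧ xR²z) → ∃w (yRw ∧ z = w)).
(a): fails — vR²u, vR²v but no t with uRt and v=t.
(b): holds.
(c): fails — uR²u, uR²u but no t with uRt and u=t.
(d): fails — 1R²1, 1R²1 but no w with 1Rw and 1=w.

(b)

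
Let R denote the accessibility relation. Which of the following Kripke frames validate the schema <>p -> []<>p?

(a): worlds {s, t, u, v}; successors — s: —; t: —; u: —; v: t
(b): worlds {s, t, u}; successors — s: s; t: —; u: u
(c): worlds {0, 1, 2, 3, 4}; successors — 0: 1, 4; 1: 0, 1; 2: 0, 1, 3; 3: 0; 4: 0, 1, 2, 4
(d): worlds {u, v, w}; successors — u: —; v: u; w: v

(b)

Frame correspondent (Sahlqvist): forall x forall y forall z (Rxy & Rxz -> Ryz) — i.e. the Euclidean property.
(a): fails — Rvt and Rvt but not Rtt.
(b): satisfies the condition.
(c): fails — R01 and R04 but not R14.
(d): fails — Rvu and Rvu but not Ruu.
Valid on: (b).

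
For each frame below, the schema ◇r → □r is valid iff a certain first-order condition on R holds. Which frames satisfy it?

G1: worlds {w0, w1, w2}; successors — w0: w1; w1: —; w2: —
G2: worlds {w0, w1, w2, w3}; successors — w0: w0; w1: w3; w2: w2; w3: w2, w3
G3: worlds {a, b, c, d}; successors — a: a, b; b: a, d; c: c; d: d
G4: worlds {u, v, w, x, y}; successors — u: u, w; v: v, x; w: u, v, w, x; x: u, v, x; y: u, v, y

Frame correspondent (Sahlqvist): ∀x ∀y ∀z (Rxy ∧ Rxz → y = z) — i.e. partial functionality.
G1: ✓.
G2: fails — w3 sees both w2 and w3.
G3: fails — a sees both a and b.
G4: fails — u sees both u and w.
Valid on: G1.

G1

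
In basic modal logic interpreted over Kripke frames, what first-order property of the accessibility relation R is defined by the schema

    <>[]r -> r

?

symmetry: forall x forall y (Rxy -> Ryx)

This is a form of the B axiom.
It corresponds to symmetry: forall x forall y (Rxy -> Ryx).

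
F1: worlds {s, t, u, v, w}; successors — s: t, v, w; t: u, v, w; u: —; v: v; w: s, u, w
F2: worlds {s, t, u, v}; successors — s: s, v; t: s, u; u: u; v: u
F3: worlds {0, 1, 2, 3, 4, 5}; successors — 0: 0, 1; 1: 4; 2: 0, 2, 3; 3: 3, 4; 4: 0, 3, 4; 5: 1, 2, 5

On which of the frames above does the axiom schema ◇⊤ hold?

F2, F3

This is the axiom for seriality; its first-order frame correspondent is ∀x ∃y Rxy.
F1: fails — world u has no successor.
F2: satisfies the condition.
F3: satisfies the condition.
Valid on: F2, F3.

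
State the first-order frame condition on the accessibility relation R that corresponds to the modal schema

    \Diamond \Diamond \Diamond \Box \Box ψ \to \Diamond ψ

\forall x \forall y (x R^3 y \to \exists w (y R^2 w \wedge xRw))

This is a Sahlqvist (Geach-type) schema ◇^3□^2ψ → □^0◇^1ψ.
Minimal-valuation argument: fix x; take any y with xR^3y and any z with xR^0z. Set V(ψ) to the set of worlds R-reachable from y in exactly 2 steps. Then □^2ψ holds at y, so the antecedent holds at x; validity forces ◇^1ψ at z, giving a w with zR^1w and yR^2w.
First-order correspondent: \forall x \forall y (x R^3 y \to \exists w (y R^2 w \wedge xRw)).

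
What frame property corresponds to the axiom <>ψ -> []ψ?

Partial functionality

Suppose ◇ψ→□ψ is valid. Take Rxy, Rxz and set V(ψ)={y}. Then ◇ψ at x, so □ψ at x, so ψ at z, i.e. z=y.
Conversely, on a frame with partial functionality the schema holds at every world under every valuation.
So the correspondent is partial functionality.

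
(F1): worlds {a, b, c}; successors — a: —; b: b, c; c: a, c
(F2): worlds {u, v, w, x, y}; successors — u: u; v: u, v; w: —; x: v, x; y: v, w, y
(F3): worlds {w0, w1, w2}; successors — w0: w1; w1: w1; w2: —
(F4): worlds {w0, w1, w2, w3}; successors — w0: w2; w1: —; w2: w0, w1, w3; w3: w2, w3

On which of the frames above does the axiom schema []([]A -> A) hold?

This is the axiom for shift-reflexivity; its first-order frame correspondent is forall x forall y (Rxy -> Ryy).
(F1): fails — Rca but not Raa.
(F2): fails — Ryw but not Rww.
(F3): satisfies the condition.
(F4): fails — Rw3w2 but not Rw2w2.

(F3)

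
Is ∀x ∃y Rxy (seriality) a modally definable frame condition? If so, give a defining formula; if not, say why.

The condition is seriality. A defining modal formula is □r → ◇r.
Suppose □r→◇r is valid. At any x set V(r)=W. Then □r at x, so ◇r at x, so x has a successor.

Definable; □r → ◇r defines it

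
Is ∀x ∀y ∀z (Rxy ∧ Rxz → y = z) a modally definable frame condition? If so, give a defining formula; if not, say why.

Yes, by ◇r → □r

Yes: it is partial functionality, defined by the CD schema ◇r → □r.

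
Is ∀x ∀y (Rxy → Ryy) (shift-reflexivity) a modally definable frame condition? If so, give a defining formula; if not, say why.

Yes: it is shift-reflexivity, defined by the T□ schema □(□q → q).
Suppose □(□q→q) is valid. Take Rxy and set V(q)={w : Ryw}. Then at y, □q holds; since □(□q→q) at x, □q→q at y, so q at y, i.e. Ryy.

Definable; □(□q → q) defines it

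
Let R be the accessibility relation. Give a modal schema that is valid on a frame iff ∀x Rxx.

The condition is reflexivity. The T schema □p → p defines it.
Suppose □p→p is valid. At any x set V(p)={w : Rxw}. Then □p holds at x, so p holds at x, i.e. Rxx.

□p → p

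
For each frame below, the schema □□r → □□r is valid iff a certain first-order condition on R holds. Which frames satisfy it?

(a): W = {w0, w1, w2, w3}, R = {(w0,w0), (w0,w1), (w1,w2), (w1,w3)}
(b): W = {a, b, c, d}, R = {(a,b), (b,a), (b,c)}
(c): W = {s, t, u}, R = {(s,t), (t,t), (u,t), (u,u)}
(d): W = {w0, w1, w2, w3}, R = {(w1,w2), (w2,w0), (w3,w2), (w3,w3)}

(a), (b), (c), (d)

The schema corresponds to a generalized confluence (Geach) condition: ∀x ∀z (xR²z → ∃w (xR²w ∧ z = w)).
(a): satisfies the condition.
(b): satisfies the condition.
(c): satisfies the condition.
(d): satisfies the condition.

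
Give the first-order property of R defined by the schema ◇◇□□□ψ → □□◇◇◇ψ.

This is a Sahlqvist (Geach-type) schema ◇^2□^3ψ → □^2◇^3ψ.
Minimal-valuation argument: fix x; take any y with xR^2y and any z with xR^2z. Set V(ψ) to the set of worlds R-reachable from y in exactly 3 steps. Then □^3ψ holds at y, so the antecedent holds at x; validity forces ◇^3ψ at z, giving a w with zR^3w and yR^3w.
First-order correspondent: ∀x ∀y ∀z ((xR²y ∧ xR²z) → ∃w (yR³w ∧ zR³w)).

∀x ∀y ∀z ((xR²y ∧ xR²z) → ∃w (yR³w ∧ zR³w))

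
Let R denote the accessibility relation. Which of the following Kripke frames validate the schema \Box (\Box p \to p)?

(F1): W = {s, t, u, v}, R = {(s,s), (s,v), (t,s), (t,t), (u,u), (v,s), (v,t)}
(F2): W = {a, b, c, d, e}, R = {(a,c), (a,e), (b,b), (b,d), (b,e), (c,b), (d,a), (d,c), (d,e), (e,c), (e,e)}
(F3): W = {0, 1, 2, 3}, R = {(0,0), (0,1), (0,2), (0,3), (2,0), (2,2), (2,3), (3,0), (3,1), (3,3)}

none

The schema corresponds to shift-reflexivity: \forall x \forall y (Rxy \to Ryy).
(F1): fails — Rsv but not Rvv.
(F2): fails — Rdc but not Rcc.
(F3): fails — R31 but not R11.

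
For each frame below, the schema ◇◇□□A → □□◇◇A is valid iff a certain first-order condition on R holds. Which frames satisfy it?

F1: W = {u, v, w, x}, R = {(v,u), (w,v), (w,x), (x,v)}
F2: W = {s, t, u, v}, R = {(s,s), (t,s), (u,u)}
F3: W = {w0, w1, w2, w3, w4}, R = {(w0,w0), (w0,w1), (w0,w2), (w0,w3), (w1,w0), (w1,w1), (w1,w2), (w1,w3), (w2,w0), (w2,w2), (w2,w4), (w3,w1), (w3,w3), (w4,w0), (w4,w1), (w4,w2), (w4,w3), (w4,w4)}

F2, F3

Frame correspondent (Sahlqvist): ∀x ∀y ∀z ((xR²y ∧ xR²z) → ∃w (yR²w ∧ zR²w)) — i.e. a generalized confluence (Geach) condition.
F1: fails — wR²u, wR²u but no t with uR²t and uR²t.
F2: satisfies the condition.
F3: satisfies the condition.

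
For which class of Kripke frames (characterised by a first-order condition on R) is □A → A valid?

Suppose □A→A is valid. At any x set V(A)={w : Rxw}. Then □A holds at x, so A holds at x, i.e. Rxx.
The converse is a direct semantic check.
So the correspondent is reflexivity.

reflexivity: ∀x Rxx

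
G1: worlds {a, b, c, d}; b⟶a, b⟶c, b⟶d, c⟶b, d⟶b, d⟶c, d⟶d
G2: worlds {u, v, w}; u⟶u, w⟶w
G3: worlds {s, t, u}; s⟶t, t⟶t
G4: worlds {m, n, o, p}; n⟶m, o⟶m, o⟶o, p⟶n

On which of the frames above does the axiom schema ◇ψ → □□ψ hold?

The schema corresponds to a generalized confluence (Geach) condition: ∀x ∀y ∀z ((xRy ∧ xR²z) → ∃w (y = w ∧ z = w)).
G1: fails — bRa, bR²b but a ≠ b.
G2: ✓.
G3: ✓.
G4: fails — oRm, oR²o but m ≠ o.

G2, G3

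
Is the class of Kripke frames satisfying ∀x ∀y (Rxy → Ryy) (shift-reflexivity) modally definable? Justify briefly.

This is a Sahlqvist condition; the T□ axiom □(□p → p) defines it.
Suppose □(□p→p) is valid. Take Rxy and set V(p)={w : Ryw}. Then at y, □p holds; since □(□p→p) at x, □p→p at y, so p at y, i.e. Ryy.

Definable; □(□p → p) defines it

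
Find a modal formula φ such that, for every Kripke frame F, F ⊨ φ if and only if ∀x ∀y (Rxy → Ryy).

A defining formula is □(□q → q) (the T□ axiom).
Suppose □(□q→q) is valid. Take Rxy and set V(q)={w : Ryw}. Then at y, □q holds; since □(□q→q) at x, □q→q at y, so q at y, i.e. Ryy.

□(□q → q)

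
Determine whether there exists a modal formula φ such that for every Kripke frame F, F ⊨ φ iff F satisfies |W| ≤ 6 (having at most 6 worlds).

Modal frame validity is preserved under disjoint unions.
Any modal formula valid on each of 7 disjoint one-world frames is valid on their disjoint union (validity is preserved under disjoint unions). Each one-world frame has |W|=1≤6, but the union has |W|=7.
Hence having at most 6 worlds is not modally definable.

Not modally definable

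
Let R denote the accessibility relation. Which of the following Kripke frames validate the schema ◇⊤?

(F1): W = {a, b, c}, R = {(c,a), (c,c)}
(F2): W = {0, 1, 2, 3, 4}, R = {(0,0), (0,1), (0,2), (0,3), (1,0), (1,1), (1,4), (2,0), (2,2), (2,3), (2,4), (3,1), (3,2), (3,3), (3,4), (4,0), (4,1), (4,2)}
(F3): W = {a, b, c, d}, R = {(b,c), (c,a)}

Frame correspondent (Sahlqvist): ∀x ∃y Rxy — i.e. seriality.
(F1): fails — world a has no successor.
(F2): satisfies the condition.
(F3): fails — world a has no successor.
Valid on: (F2).

(F2)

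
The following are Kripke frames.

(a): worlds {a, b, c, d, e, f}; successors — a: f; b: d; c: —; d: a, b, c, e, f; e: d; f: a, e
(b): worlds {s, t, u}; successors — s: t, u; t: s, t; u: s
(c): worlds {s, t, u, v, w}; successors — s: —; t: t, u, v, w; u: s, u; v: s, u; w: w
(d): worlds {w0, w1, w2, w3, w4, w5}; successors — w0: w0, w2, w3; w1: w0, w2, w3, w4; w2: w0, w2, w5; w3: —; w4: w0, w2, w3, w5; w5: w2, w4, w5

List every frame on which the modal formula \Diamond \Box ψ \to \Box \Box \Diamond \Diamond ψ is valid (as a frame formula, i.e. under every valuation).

(b)

This is the axiom for a generalized confluence (Geach) condition; its first-order frame correspondent is \forall x \forall y \forall z ((xRy \wedge x R^2 z) \to \exists w (yRw \wedge z R^2 w)).
(a): fails — bRd, bR²c but no w with dRw and cR²w.
(b): ✓.
(c): fails — tRt, tR²s but no w* with tRw* and sR²w*.
(d): fails — w0Rw0, w0R²w3 but no w with w0Rw and w3R²w.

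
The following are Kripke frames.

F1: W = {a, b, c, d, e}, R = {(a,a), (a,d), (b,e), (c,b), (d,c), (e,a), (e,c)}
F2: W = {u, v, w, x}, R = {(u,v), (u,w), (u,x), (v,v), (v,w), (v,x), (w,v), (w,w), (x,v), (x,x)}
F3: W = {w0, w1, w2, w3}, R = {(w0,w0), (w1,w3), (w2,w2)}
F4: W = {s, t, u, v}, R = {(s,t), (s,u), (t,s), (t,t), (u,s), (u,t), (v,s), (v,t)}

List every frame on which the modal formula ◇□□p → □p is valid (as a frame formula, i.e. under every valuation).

F2, F4

Frame correspondent (Sahlqvist): ∀x ∀y ∀z ((xRy ∧ xRz) → ∃w (yR²w ∧ z = w)) — i.e. a generalized confluence (Geach) condition.
F1: fails — aRd, aRa but no w with dR²w and a=w.
F2: condition met.
F3: fails — w1Rw3, w1Rw3 but no w with w3R²w and w3=w.
F4: condition met.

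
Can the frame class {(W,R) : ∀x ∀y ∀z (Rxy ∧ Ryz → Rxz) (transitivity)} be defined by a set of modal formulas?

Yes, by □q → □□q

This is a Sahlqvist condition; the 4 axiom □q → □□q defines it.
Suppose □q→□□q is valid. Take Rxy, Ryz and set V(q)={w : Rxw}. Then □q at x, so □□q at x, so □q at y, so q at z, i.e. Rxz.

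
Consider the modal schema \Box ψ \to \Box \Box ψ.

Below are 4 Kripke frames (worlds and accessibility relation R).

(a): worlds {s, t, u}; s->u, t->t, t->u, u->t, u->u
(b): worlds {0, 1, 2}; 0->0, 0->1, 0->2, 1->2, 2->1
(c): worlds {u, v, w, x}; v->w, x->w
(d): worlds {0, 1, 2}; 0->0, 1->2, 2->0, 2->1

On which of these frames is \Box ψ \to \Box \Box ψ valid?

The schema corresponds to transitivity: \forall x \forall y \forall z (Rxy \wedge Ryz \to Rxz).
(a): fails — Rsu and Rut but not Rst.
(b): fails — R12 and R21 but not R11.
(c): holds.
(d): fails — R12 and R20 but not R10.

(c)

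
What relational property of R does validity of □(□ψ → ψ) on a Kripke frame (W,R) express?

shift-reflexivity: ∀x ∀y (Rxy → Ryy)

This schema is the T□ axiom.
Its frame correspondent is shift-reflexivity — ∀x ∀y (Rxy → Ryy).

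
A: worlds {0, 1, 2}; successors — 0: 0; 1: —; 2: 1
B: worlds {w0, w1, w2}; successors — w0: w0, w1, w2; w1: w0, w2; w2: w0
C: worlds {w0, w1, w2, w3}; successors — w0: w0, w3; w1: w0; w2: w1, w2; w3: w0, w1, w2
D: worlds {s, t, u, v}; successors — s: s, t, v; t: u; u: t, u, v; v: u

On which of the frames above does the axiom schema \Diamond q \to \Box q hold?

Frame correspondent (Sahlqvist): \forall x \forall y \forall z (Rxy \wedge Rxz \to y = z) — i.e. partial functionality.
A: ✓.
B: fails — w0 sees both w0 and w1.
C: fails — w0 sees both w0 and w3.
D: fails — s sees both s and t.
Valid on: A.

A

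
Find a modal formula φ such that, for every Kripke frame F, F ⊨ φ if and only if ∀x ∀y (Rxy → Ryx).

r → □◇r

This is symmetry; the standard corresponding axiom is B: r → □◇r.
Suppose r→□◇r is valid. Take Rxy and set V(r)={x}. Then r at x, so □◇r at x, so ◇r at y, so some z with Ryz has r; z=x, i.e. Ryx.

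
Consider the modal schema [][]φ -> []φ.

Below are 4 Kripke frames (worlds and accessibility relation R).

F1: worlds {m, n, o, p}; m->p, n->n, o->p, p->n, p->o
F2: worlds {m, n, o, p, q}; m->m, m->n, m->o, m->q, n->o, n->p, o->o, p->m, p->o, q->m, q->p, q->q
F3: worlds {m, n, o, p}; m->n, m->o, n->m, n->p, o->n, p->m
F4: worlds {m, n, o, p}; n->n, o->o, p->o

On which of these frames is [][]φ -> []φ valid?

F4

Frame correspondent (Sahlqvist): forall x forall y (Rxy -> exists z (Rxz & Rzy)) — i.e. density.
F1: fails — Rop but no z with Roz and Rzp.
F2: fails — Rnp but no z with Rnz and Rzp.
F3: fails — Ron but no z with Roz and Rzn.
F4: holds.
Valid on: F4.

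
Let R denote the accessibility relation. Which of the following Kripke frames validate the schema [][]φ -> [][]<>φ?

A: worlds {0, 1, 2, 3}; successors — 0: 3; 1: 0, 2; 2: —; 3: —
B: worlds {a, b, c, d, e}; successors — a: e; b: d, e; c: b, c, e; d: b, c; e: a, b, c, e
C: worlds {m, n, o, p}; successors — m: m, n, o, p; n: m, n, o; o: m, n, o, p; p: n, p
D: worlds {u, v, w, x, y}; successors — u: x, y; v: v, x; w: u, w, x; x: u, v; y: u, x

B, C, D

Frame correspondent (Sahlqvist): forall x forall z (x R^2 z -> exists w (x R^2 w & zRw)) — i.e. a generalized confluence (Geach) condition.
A: fails — 1R²3 but no w with 1R²w and 3Rw.
B: holds.
C: holds.
D: holds.
Valid on: B, C, D.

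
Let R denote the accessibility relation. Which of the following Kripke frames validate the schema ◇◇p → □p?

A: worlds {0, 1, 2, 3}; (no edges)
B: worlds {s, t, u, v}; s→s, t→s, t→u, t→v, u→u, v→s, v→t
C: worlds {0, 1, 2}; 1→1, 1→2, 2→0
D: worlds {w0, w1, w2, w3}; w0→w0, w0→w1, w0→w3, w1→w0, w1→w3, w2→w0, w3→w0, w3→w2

A

Frame correspondent (Sahlqvist): ∀x ∀y ∀z ((xR²y ∧ xRz) → ∃w (y = w ∧ z = w)) — i.e. a generalized confluence (Geach) condition.
A: satisfies the condition.
B: fails — tR²s, tRu but s ≠ u.
C: fails — 1R²0, 1R1 but 0 ≠ 1.
D: fails — w0R²w0, w0Rw1 but w0 ≠ w1.
Valid on: A.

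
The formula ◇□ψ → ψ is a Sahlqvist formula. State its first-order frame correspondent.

Equivalently (dual form): ψ → □◇ψ.
Suppose ψ→□◇ψ is valid. Take Rxy and set V(ψ)={x}. Then ψ at x, so □◇ψ at x, so ◇ψ at y, so some z with Ryz has ψ; z=x, i.e. Ryx.

Symmetry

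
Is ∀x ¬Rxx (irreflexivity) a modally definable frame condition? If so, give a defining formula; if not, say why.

Not modally definable

If a class were modally definable it would be closed under surjective bounded morphisms (Goldblatt–Thomason).
The 3-cycle (worlds s,t,u with s→t→u→s) is irreflexive, and the map sending every world to a single reflexive point • is a surjective bounded morphism (forth: every edge maps to (•,•); back: every world has a successor). So any modal formula valid on the 3-cycle is also valid on the reflexive point, which is not irreflexive.
So the class is not modally definable.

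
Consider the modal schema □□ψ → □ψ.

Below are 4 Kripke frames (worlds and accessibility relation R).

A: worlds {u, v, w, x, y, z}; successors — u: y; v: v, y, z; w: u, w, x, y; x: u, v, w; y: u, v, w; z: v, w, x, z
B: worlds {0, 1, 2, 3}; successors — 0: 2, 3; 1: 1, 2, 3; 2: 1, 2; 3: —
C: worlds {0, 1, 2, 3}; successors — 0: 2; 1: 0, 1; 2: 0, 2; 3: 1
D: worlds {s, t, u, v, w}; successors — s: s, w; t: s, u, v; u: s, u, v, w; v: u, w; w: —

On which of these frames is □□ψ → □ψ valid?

This is the axiom for density; its first-order frame correspondent is ∀x ∀y (Rxy → ∃z (Rxz ∧ Rzy)).
A: fails — Ruy but no t with Rut and Rty.
B: fails — R03 but no z with R0z and Rz3.
C: holds.
D: holds.

C, D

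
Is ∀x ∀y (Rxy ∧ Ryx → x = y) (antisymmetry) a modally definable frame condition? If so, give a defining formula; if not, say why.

Modal frame validity is preserved under surjective bounded morphisms.
The 4-cycle (worlds a,b,c,d with a→b→c→d→a) is antisymmetric. Sending even-indexed worlds to a and odd-indexed worlds to b is a surjective bounded morphism onto the two-world frame with a↔b, which is not antisymmetric.
Hence antisymmetry is not modally definable.

No — not modally definable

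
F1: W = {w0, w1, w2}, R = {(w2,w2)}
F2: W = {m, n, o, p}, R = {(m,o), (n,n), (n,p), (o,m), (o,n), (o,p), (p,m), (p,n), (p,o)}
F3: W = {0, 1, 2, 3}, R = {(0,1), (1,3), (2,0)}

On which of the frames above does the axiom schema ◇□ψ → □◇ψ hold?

F1

The schema corresponds to convergence: ∀x ∀y ∀z (Rxy ∧ Rxz → ∃w (Ryw ∧ Rzw)).
F1: satisfies the condition.
F2: fails — Rom and Ron but m and n have no common successor.
F3: fails — R13 and R13 but 3 and 3 have no common successor.
Valid on: F1.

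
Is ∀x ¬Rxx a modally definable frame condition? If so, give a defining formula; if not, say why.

Any modally definable frame class is closed under surjective bounded morphisms.
The 2-cycle (worlds s,t with s→t→s) is irreflexive, and the map sending every world to a single reflexive point • is a surjective bounded morphism (forth: every edge maps to (•,•); back: every world has a successor). So any modal formula valid on the 2-cycle is also valid on the reflexive point, which is not irreflexive.
Hence irreflexivity is not modally definable.

Not definable by any modal formula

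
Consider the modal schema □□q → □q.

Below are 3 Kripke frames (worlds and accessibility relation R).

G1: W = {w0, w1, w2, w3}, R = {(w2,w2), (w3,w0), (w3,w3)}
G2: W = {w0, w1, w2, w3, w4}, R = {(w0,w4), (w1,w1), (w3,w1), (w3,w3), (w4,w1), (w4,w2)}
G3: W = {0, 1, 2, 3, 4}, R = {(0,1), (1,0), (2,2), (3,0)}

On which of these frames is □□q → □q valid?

This is the axiom for density; its first-order frame correspondent is ∀x ∀y (Rxy → ∃z (Rxz ∧ Rzy)).
G1: satisfies the condition.
G2: fails — Rw0w4 but no z with Rw0z and Rzw4.
G3: fails — R01 but no z with R0z and Rz1.
Valid on: G1.

G1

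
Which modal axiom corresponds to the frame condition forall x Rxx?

The condition is reflexivity. The T schema □q → q defines it.
Suppose □q→q is valid. At any x set V(q)={w : Rxw}. Then □q holds at x, so q holds at x, i.e. Rxx.

□q → q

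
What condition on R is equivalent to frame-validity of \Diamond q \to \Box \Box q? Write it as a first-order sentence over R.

This is a Sahlqvist (Geach-type) schema ◇^1□^0q → □^2◇^0q.
Minimal-valuation argument: fix x; take any y with xR^1y and any z with xR^2z. Set V(q) to the set of worlds R-reachable from y in exactly 0 steps. Then □^0q holds at y, so the antecedent holds at x; validity forces ◇^0q at z, giving a w with zR^0w and yR^0w.
First-order correspondent: \forall x \forall y \forall z ((xRy \wedge x R^2 z) \to \exists w (y = w \wedge z = w)).

\forall x \forall y \forall z ((xRy \wedge x R^2 z) \to \exists w (y = w \wedge z = w))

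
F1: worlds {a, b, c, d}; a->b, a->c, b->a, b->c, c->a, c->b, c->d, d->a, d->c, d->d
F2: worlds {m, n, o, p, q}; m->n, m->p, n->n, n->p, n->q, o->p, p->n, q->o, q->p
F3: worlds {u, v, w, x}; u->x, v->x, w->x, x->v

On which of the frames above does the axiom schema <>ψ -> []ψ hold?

F3

This is the axiom for partial functionality; its first-order frame correspondent is forall x forall y forall z (Rxy & Rxz -> y = z).
F1: fails — a sees both b and c.
F2: fails — m sees both n and p.
F3: satisfies the condition.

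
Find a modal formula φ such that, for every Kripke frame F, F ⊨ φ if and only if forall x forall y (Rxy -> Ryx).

q → □◇q

This is symmetry; the standard corresponding axiom is B: q → □◇q.
Suppose q→□◇q is valid. Take Rxy and set V(q)={x}. Then q at x, so □◇q at x, so ◇q at y, so some z with Ryz has q; z=x, i.e. Ryx.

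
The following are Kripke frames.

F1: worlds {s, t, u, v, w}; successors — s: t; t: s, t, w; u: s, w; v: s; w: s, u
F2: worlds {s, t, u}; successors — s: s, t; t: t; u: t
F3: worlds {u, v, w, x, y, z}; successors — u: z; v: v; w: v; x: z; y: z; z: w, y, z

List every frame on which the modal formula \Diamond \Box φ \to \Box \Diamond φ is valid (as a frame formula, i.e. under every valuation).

F2

This is the axiom for convergence; its first-order frame correspondent is \forall x \forall y \forall z (Rxy \wedge Rxz \to \exists w (Ryw \wedge Rzw)).
F1: fails — Rts and Rtw but s and w have no common successor.
F2: condition met.
F3: fails — Rzy and Rzw but y and w have no common successor.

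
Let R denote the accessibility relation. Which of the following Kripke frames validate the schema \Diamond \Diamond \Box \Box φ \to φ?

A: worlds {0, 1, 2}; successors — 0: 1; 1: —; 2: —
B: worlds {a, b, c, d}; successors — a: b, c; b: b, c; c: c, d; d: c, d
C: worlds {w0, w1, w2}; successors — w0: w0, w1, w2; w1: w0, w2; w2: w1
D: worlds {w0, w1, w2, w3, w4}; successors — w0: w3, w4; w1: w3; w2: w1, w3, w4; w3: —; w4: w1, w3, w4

The schema corresponds to a generalized confluence (Geach) condition: \forall x \forall y (x R^2 y \to \exists w (y R^2 w \wedge x = w)).
A: ✓.
B: fails — aR²b but no w with bR²w and a=w.
C: fails — w1R²w2 but no w with w2R²w and w1=w.
D: fails — w0R²w1 but no w with w1R²w and w0=w.

A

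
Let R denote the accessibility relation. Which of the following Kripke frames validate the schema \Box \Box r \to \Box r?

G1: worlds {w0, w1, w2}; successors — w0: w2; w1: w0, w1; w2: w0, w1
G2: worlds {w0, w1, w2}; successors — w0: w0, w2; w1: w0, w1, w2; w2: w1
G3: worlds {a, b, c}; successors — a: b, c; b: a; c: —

Frame correspondent (Sahlqvist): \forall x \forall y (Rxy \to \exists z (Rxz \wedge Rzy)) — i.e. density.
G1: fails — Rw0w2 but no z with Rw0z and Rzw2.
G2: condition met.
G3: fails — Rac but no z with Raz and Rzc.

G2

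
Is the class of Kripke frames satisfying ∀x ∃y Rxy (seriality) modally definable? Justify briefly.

The condition is seriality. A defining modal formula is □p → ◇p.
Suppose □p→◇p is valid. At any x set V(p)=W. Then □p at x, so ◇p at x, so x has a successor.

Yes — defined by □p → ◇p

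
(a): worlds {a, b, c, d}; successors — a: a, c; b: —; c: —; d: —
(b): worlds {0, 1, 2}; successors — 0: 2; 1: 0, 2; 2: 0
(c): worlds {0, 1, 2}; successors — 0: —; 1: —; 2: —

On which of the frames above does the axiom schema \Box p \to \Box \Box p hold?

Frame correspondent (Sahlqvist): \forall x \forall y \forall z (Rxy \wedge Ryz \to Rxz) — i.e. transitivity.
(a): satisfies the condition.
(b): fails — R20 and R02 but not R22.
(c): satisfies the condition.

(a), (c)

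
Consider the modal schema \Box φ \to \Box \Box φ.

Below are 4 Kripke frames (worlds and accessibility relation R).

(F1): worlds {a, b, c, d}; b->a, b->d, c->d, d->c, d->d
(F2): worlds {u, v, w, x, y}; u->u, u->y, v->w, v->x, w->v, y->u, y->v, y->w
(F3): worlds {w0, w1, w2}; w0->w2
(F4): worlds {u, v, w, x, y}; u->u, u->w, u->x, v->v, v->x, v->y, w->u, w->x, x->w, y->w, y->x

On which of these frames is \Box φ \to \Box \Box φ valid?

Frame correspondent (Sahlqvist): \forall x \forall y \forall z (Rxy \wedge Ryz \to Rxz) — i.e. transitivity.
(F1): fails — Rcd and Rdc but not Rcc.
(F2): fails — Rvw and Rwv but not Rvv.
(F3): condition met.
(F4): fails — Rxw and Rwu but not Rxu.
Valid on: (F3).

(F3)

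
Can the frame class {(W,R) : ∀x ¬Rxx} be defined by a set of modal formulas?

Not modally definable

Any modally definable frame class is closed under surjective bounded morphisms.
The 2-cycle (worlds w0,w1 with w0→w1→w0) is irreflexive, and the map sending every world to a single reflexive point • is a surjective bounded morphism (forth: every edge maps to (•,•); back: every world has a successor). So any modal formula valid on the 2-cycle is also valid on the reflexive point, which is not irreflexive.
So the class is not modally definable.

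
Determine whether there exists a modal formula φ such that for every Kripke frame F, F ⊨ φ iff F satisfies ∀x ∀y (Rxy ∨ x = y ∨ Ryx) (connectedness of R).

Modal frame validity is preserved under disjoint unions.
Take 2 disjoint single-world reflexive frames: each is trivially connected, but their disjoint union has 2 worlds with no edge between distinct components, so it is not connected.
Hence connectedness of R is not modally definable.

Not definable by any modal formula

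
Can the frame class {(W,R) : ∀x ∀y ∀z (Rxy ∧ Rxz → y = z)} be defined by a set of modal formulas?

The condition is partial functionality. A defining modal formula is ◇r → □r.

Definable; ◇r → □r defines it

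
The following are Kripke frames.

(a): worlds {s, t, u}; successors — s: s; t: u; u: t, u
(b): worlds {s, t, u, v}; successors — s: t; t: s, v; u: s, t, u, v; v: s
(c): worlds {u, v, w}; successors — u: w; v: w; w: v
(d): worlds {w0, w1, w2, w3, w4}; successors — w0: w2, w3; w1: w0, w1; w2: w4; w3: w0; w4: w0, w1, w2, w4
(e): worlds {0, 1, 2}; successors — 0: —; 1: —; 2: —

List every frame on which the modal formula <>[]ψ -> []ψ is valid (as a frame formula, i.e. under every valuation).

The schema corresponds to the Euclidean property: forall x forall y forall z (Rxy & Rxz -> Ryz).
(a): fails — Rut and Rut but not Rtt.
(b): fails — Rst and Rst but not Rtt.
(c): fails — Ruw and Ruw but not Rww.
(d): fails — Rw0w2 and Rw0w2 but not Rw2w2.
(e): condition met.

(e)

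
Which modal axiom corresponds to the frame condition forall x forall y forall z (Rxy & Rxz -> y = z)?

This is partial functionality; the standard corresponding axiom is CD: ◇s → □s.
Suppose ◇s→□s is valid. Take Rxy, Rxz and set V(s)={y}. Then ◇s at x, so □s at x, so s at z, i.e. z=y.

◇s → □s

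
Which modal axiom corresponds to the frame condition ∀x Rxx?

This is reflexivity; the standard corresponding axiom is T: □s → s.

□s → s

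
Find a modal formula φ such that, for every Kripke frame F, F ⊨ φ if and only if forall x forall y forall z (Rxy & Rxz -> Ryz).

◇r → □◇r

The condition is the Euclidean property. The 5 schema ◇r → □◇r defines it.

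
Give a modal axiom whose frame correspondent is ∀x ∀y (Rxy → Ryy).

□(□q → q)

This is shift-reflexivity; the standard corresponding axiom is T□: □(□q → q).
Suppose □(□q→q) is valid. Take Rxy and set V(q)={w : Ryw}. Then at y, □q holds; since □(□q→q) at x, □q→q at y, so q at y, i.e. Ryy.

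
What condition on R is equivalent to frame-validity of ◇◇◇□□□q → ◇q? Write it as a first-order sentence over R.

This is a Sahlqvist (Geach-type) schema ◇^3□^3q → □^0◇^1q.
Minimal-valuation argument: fix x; take any y with xR^3y and any z with xR^0z. Set V(q) to the set of worlds R-reachable from y in exactly 3 steps. Then □^3q holds at y, so the antecedent holds at x; validity forces ◇^1q at z, giving a w with zR^1w and yR^3w.
First-order correspondent: ∀x ∀y (xR³y → ∃w (yR³w ∧ xRw)).

∀x ∀y (xR³y → ∃w (yR³w ∧ xRw))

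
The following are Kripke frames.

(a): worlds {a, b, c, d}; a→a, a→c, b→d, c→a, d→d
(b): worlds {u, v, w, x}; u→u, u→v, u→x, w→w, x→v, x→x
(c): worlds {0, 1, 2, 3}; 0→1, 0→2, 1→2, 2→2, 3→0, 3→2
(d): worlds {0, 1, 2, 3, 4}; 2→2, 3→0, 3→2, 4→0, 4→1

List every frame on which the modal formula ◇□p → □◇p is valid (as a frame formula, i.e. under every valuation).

(a), (c)

Frame correspondent (Sahlqvist): ∀x ∀y ∀z (Rxy ∧ Rxz → ∃w (Ryw ∧ Rzw)) — i.e. convergence.
(a): satisfies the condition.
(b): fails — Ruv and Ruv but v and v have no common successor.
(c): satisfies the condition.
(d): fails — R32 and R30 but 2 and 0 have no common successor.
Valid on: (a), (c).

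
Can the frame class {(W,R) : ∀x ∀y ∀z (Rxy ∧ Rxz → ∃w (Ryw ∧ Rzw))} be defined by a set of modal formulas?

Definable; ◇□p → □◇p defines it

This is a Sahlqvist condition; the .2 axiom ◇□p → □◇p defines it.
Suppose ◇□p→□◇p is valid. Take Rxy, Rxz and set V(p)={w : Ryw}. Then □p at y so ◇□p at x, so □◇p at x, so ◇p at z, giving w with Rzw and Ryw.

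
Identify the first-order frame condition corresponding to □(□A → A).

shift-reflexivity

This is the T□ axiom.
It corresponds to shift-reflexivity: ∀x ∀y (Rxy → Ryy).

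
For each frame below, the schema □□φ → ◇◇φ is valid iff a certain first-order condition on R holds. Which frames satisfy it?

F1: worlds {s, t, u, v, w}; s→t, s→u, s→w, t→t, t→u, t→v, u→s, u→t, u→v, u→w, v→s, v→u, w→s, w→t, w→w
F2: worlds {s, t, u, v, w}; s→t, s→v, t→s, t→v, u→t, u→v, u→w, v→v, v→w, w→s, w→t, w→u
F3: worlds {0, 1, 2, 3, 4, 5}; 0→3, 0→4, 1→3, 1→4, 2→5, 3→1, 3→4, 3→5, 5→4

F1, F2

Frame correspondent (Sahlqvist): ∀x ∃w (xR²w ∧ xR²w) — i.e. a generalized confluence (Geach) condition.
F1: holds.
F2: holds.
F3: fails — at 4 but no w with 4R²w and 4R²w.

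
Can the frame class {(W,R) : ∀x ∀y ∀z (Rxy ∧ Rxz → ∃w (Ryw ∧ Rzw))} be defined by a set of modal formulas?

This is a Sahlqvist condition; the .2 axiom ◇□q → □◇q defines it.

Definable; ◇□q → □◇q defines it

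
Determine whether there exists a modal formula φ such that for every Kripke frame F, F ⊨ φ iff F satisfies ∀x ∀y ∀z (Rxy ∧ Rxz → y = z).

Definable; ◇r → □r defines it

Yes: it is partial functionality, defined by the CD schema ◇r → □r.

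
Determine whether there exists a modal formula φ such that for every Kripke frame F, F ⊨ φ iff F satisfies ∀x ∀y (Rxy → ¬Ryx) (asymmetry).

Not definable by any modal formula

Modal frame validity is preserved under surjective bounded morphisms.
The 3-cycle (worlds w0,w1,w2 with w0→w1→w2→w0) is asymmetric. Mapping every world to a single reflexive point • is a surjective bounded morphism, and the reflexive point is not asymmetric (R•• but asymmetry requires ¬R••).
So no modal formula (or set of formulas) defines exactly the asymmetric frames.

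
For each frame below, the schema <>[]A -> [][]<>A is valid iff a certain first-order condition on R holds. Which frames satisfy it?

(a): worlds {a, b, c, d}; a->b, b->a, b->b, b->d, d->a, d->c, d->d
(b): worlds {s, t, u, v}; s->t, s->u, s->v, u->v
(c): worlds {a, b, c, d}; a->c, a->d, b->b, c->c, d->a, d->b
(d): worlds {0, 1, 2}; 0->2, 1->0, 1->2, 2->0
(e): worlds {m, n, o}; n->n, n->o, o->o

(e)

The schema corresponds to a generalized confluence (Geach) condition: forall x forall y forall z ((xRy & x R^2 z) -> exists w (yRw & zRw)).
(a): fails — bRa, bR²c but no w with aRw and cRw.
(b): fails — sRt, sR²v but no w with tRw and vRw.
(c): fails — aRc, aR²b but no w with cRw and bRw.
(d): fails — 0R2, 0R²0 but no w with 2Rw and 0Rw.
(e): condition met.
Valid on: (e).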